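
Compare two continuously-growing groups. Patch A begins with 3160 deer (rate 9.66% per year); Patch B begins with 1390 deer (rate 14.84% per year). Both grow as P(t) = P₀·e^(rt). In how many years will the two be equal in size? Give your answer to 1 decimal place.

t ≈ 15.9 years

3160·e^(0.0966t) = 1390·e^(0.1484t)
3160/1390 = e^((0.1484 − 0.0966)t) → ln(2.27338) = 0.0518·t
t = 0.82127 / 0.0518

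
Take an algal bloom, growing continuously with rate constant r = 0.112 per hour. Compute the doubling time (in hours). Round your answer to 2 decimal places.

doubling time = ln(2) / |r| = 0.69315 / 0.112

doubling time ≈ 6.19 hours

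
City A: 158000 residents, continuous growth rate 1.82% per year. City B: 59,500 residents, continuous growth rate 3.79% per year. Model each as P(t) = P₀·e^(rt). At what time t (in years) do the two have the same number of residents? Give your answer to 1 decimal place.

t ≈ 49.6 years

158000·e^(0.0182t) = 59500·e^(0.0379t)
158000/59500 = e^((0.0379 − 0.0182)t) → ln(2.65546) = 0.0197·t
t = 0.97662 / 0.0197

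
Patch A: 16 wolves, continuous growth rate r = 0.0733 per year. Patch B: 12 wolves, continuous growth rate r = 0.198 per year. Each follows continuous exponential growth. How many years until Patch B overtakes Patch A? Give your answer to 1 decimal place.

16·e^(0.0733t) = 12·e^(0.198t)
16/12 = e^((0.198 − 0.0733)t) → ln(1.33333) = 0.1247·t
t = 0.28768 / 0.1247

t ≈ 2.3 years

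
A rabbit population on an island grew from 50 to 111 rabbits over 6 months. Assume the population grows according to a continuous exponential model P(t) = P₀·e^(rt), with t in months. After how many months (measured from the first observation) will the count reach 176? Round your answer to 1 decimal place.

r = ln(111/50) / 6 ≈ 0.132918 per month
t = ln(176/50) / r = 1.25846 / 0.132918 ≈ 9.468

t ≈ 9.5 months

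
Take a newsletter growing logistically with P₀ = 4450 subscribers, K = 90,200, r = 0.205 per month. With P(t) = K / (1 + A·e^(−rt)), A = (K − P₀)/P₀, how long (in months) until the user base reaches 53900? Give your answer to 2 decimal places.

t ≈ 16.36 months

A = (90200 − 4450)/4450 = 19.26966
53900 = 90200/(1 + 19.26966·e^(−0.205t)) → 1 + 19.26966·e^(−0.205t) = 1.67347
e^(−0.205t) = 0.03495 → t = ln(28.61253)/0.205 = 3.35384/0.205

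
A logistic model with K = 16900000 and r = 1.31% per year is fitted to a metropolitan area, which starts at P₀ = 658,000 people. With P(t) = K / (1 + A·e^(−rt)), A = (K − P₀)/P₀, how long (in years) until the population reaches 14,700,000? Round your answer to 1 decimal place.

t ≈ 389.7 years

A = (16900000 − 658000)/658000 = 24.68389
14700000 = 16900000/(1 + 24.68389·e^(−0.0131t)) → 1 + 24.68389·e^(−0.0131t) = 1.14966
e^(−0.0131t) = 0.006063 → t = ln(164.93327)/0.0131 = 5.10554/0.0131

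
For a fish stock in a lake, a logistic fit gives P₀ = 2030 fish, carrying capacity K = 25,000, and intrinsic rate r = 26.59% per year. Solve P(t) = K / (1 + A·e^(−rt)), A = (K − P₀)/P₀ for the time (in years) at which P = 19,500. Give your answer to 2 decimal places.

t ≈ 13.88 years

A = (25000 − 2030)/2030 = 11.31527
19500 = 25000/(1 + 11.31527·e^(−0.2659t)) → 1 + 11.31527·e^(−0.2659t) = 1.28205
e^(−0.2659t) = 0.024927 → t = ln(40.11778)/0.2659 = 3.69182/0.2659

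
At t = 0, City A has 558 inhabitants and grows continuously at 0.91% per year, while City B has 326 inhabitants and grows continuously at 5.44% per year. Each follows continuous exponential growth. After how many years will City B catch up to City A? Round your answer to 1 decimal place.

558·e^(0.0091t) = 326·e^(0.0544t)
558/326 = e^((0.0544 − 0.0091)t) → ln(1.71166) = 0.0453·t
t = 0.53746 / 0.0453

t ≈ 11.9 years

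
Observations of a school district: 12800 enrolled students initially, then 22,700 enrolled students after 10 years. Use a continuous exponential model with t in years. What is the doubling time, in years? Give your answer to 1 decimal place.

r = ln(22700/12800) / 10 = ln(1.77344) / 10 ≈ 0.057292 per year
doubling time = ln 2 / |r| = 0.69315 / 0.057292

doubling time ≈ 12.1 years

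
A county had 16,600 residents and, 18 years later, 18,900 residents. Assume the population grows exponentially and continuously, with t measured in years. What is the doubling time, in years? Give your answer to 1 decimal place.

r = ln(18900/16600) / 18 = ln(1.13855) / 18 ≈ 0.007209 per year
doubling time = ln 2 / |r| = 0.69315 / 0.007209

doubling time ≈ 96.2 years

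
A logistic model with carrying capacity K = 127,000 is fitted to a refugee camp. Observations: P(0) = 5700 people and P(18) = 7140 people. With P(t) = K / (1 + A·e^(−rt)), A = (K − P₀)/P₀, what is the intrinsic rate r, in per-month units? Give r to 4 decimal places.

r ≈ 0.0132 per month

A = (127000 − 5700)/5700 = 21.2807
7140 = 127000/(1 + 21.2807·e^(−r·18)) → e^(−18r) = (17.78711 − 1)/21.2807 = 0.788842
r = −ln(0.788842)/18 = 0.23719/18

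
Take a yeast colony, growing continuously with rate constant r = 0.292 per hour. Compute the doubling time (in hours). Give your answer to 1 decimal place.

doubling time ≈ 2.4 hours

doubling time = ln(2) / |r| = 0.69315 / 0.292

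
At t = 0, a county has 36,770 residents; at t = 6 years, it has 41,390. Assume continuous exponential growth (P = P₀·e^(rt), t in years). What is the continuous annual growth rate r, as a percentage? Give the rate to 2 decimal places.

41390 = 36770 · e^(r·6)
e^(6r) = 41390/36770 = 1.12565
r = ln(1.12565) / 6 = 0.11836 / 6

r ≈ 1.97% per year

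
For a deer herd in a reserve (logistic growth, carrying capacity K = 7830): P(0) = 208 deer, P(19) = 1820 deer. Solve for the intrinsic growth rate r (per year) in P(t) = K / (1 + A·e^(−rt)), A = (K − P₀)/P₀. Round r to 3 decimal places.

A = (7830 − 208)/208 = 36.64423
1820 = 7830/(1 + 36.64423·e^(−r·19)) → e^(−19r) = (4.3022 − 1)/36.64423 = 0.090115
r = −ln(0.090115)/19 = 2.40667/19

r ≈ 0.127 per year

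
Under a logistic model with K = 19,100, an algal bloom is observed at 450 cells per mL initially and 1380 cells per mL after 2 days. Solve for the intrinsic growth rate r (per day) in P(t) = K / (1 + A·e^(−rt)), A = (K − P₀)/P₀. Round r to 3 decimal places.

r ≈ 0.586 per day

A = (19100 − 450)/450 = 41.44444
1380 = 19100/(1 + 41.44444·e^(−r·2)) → e^(−2r) = (13.84058 − 1)/41.44444 = 0.309826
r = −ln(0.309826)/2 = 1.17174/2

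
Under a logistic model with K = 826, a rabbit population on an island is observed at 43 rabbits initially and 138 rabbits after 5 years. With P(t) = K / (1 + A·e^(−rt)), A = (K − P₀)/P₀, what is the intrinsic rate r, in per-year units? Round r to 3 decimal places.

r ≈ 0.259 per year

A = (826 − 43)/43 = 18.2093
138 = 826/(1 + 18.2093·e^(−r·5)) → e^(−5r) = (5.98551 − 1)/18.2093 = 0.273789
r = −ln(0.273789)/5 = 1.2954/5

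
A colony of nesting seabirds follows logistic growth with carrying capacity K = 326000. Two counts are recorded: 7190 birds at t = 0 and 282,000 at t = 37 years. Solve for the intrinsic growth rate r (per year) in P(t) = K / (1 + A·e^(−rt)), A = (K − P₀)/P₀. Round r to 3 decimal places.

r ≈ 0.153 per year

A = (326000 − 7190)/7190 = 44.34075
282000 = 326000/(1 + 44.34075·e^(−r·37)) → e^(−37r) = (1.15603 − 1)/44.34075 = 0.003519
r = −ln(0.003519)/37 = 5.64962/37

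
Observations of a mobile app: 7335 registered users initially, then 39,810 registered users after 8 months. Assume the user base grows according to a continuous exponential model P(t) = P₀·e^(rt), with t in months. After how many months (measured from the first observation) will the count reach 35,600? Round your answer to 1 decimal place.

r = ln(39810/7335) / 8 ≈ 0.211433 per month
t = ln(35600/7335) / r = 1.57969 / 0.211433 ≈ 7.471

t ≈ 7.5 months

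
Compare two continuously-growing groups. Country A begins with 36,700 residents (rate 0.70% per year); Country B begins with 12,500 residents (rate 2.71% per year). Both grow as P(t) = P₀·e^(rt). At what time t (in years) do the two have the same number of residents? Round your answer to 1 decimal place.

t ≈ 53.6 years

36700·e^(0.007t) = 12500·e^(0.0271t)
36700/12500 = e^((0.0271 − 0.007)t) → ln(2.936) = 0.0201·t
t = 1.07705 / 0.0201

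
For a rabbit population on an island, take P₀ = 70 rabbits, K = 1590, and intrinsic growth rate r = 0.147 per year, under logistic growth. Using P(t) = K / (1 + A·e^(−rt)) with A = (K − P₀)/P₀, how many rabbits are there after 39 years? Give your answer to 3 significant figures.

≈ 1,490 rabbits

A = (1590 − 70)/70 = 21.71429
P(39) = 1590 / (1 + 21.71429·e^(−0.147·39)) = 1590 / (1 + 21.71429·0.003237)
= 1590 / 1.0703 ≈ 1485.57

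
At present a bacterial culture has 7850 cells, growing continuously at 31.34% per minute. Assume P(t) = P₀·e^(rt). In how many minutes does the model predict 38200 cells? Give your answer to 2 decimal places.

38200 = 7850 · e^(0.3134·t)
t = ln(38200/7850) / 0.3134 = ln(4.86624) / 0.3134 = 1.58232 / 0.3134

t ≈ 5.05 minutes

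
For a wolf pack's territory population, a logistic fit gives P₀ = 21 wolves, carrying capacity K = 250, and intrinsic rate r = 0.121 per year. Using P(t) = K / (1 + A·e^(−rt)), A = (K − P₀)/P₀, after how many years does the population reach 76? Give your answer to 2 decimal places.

A = (250 − 21)/21 = 10.90476
76 = 250/(1 + 10.90476·e^(−0.121t)) → 1 + 10.90476·e^(−0.121t) = 3.28947
e^(−0.121t) = 0.209952 → t = ln(4.763)/0.121 = 1.56088/0.121

t ≈ 12.90 years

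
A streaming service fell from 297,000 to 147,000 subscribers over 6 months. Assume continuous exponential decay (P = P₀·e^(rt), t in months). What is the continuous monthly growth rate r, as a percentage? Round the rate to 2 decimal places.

r ≈ -11.72% per month

147000 = 297000 · e^(r·6)
e^(6r) = 147000/297000 = 0.49495
r = ln(0.49495) / 6 = -0.7033 / 6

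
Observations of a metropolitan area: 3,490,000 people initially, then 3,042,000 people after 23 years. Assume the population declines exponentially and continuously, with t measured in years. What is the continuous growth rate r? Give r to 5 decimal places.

r ≈ -0.00597 per year

3042000 = 3490000 · e^(r·23)
e^(23r) = 3042000/3490000 = 0.87163
r = ln(0.87163) / 23 = -0.13739 / 23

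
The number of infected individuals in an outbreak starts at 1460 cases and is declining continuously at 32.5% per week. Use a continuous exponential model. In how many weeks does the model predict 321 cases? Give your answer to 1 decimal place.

321 = 1460 · e^(-0.325·t)
t = ln(321/1460) / -0.325 = ln(0.21986) / -0.325 = -1.51475 / -0.325

t ≈ 4.7 weeks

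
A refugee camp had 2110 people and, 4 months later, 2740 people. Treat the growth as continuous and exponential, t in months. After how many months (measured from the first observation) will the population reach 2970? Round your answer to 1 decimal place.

t ≈ 5.2 months

r = ln(2740/2110) / 4 ≈ 0.065317 per month
t = ln(2970/2110) / r = 0.34187 / 0.065317 ≈ 5.234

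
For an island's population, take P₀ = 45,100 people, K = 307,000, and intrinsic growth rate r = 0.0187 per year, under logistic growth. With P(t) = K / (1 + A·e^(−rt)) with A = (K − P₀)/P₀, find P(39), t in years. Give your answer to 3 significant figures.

≈ 80,800 people

A = (307000 − 45100)/45100 = 5.8071
P(39) = 307000 / (1 + 5.8071·e^(−0.0187·39)) = 307000 / (1 + 5.8071·0.482246)
= 307000 / 3.80045 ≈ 80779.88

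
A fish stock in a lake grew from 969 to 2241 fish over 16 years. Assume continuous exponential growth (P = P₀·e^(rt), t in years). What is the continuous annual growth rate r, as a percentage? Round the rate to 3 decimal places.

r ≈ 5.240% per year

2241 = 969 · e^(r·16)
e^(16r) = 2241/969 = 2.31269
r = ln(2.31269) / 16 = 0.83841 / 16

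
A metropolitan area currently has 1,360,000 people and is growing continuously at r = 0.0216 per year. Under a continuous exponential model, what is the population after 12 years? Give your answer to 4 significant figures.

≈ 1,762,000 people

P(12) = 1360000 · e^(0.0216·12) = 1360000 · e^(0.2592)
= 1360000 · 1.29589 ≈ 1762414.42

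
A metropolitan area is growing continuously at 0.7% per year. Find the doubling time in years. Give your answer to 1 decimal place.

doubling time = ln(2) / |r| = 0.69315 / 0.007

doubling time ≈ 99.0 years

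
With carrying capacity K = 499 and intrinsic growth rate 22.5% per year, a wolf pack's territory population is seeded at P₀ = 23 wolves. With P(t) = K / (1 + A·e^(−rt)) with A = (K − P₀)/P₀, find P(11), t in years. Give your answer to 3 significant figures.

≈ 182 wolves

A = (499 − 23)/23 = 20.69565
P(11) = 499 / (1 + 20.69565·e^(−0.225·11)) = 499 / (1 + 20.69565·0.084163)
= 499 / 2.74181 ≈ 182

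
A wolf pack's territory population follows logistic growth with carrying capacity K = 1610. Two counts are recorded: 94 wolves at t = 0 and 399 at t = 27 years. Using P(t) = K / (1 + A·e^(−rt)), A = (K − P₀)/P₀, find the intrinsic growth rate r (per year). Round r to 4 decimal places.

A = (1610 − 94)/94 = 16.12766
399 = 1610/(1 + 16.12766·e^(−r·27)) → e^(−27r) = (4.03509 − 1)/16.12766 = 0.188191
r = −ln(0.188191)/27 = 1.6703/27

r ≈ 0.0619 per year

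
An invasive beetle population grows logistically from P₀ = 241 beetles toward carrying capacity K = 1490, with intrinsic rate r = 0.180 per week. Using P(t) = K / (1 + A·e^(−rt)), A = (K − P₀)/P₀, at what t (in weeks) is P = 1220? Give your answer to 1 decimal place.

A = (1490 − 241)/241 = 5.18257
1220 = 1490/(1 + 5.18257·e^(−0.18t)) → 1 + 5.18257·e^(−0.18t) = 1.22131
e^(−0.18t) = 0.042703 → t = ln(23.41755)/0.18 = 3.15349/0.18

t ≈ 17.5 weeks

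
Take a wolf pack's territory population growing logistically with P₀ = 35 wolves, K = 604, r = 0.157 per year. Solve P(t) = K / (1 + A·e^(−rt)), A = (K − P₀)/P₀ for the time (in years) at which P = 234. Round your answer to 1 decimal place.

t ≈ 14.8 years

A = (604 − 35)/35 = 16.25714
234 = 604/(1 + 16.25714·e^(−0.157t)) → 1 + 16.25714·e^(−0.157t) = 2.5812
e^(−0.157t) = 0.097262 → t = ln(10.28154)/0.157 = 2.33035/0.157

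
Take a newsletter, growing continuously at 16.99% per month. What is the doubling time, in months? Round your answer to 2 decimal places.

doubling time = ln(2) / |r| = 0.69315 / 0.1699

doubling time ≈ 4.08 months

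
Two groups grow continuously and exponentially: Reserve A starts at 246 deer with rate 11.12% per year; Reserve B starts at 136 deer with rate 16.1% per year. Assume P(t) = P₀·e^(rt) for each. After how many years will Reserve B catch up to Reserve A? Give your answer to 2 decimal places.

246·e^(0.1112t) = 136·e^(0.161t)
246/136 = e^((0.161 − 0.1112)t) → ln(1.80882) = 0.0498·t
t = 0.59268 / 0.0498

t ≈ 11.90 years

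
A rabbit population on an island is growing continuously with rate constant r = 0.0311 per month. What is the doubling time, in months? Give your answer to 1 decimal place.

doubling time ≈ 22.3 months

doubling time = ln(2) / |r| = 0.69315 / 0.0311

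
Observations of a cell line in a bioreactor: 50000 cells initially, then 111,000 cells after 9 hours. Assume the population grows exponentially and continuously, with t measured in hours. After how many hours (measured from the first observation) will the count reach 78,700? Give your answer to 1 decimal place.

r = ln(111000/50000) / 9 ≈ 0.088612 per hour
t = ln(78700/50000) / r = 0.45362 / 0.088612 ≈ 5.119

t ≈ 5.1 hours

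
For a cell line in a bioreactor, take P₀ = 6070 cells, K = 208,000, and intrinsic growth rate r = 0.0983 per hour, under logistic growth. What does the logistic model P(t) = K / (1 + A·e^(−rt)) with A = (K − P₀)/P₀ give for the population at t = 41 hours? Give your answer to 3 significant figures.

≈ 131,000 cells

A = (208000 − 6070)/6070 = 33.26689
P(41) = 208000 / (1 + 33.26689·e^(−0.0983·41)) = 208000 / (1 + 33.26689·0.017769)
= 208000 / 1.59112 ≈ 130725.59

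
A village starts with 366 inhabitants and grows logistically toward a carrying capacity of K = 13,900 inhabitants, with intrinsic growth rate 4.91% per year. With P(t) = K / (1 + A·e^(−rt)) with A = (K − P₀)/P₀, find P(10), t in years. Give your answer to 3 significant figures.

A = (13900 − 366)/366 = 36.97814
P(10) = 13900 / (1 + 36.97814·e^(−0.0491·10)) = 13900 / (1 + 36.97814·0.612014)
= 13900 / 23.63114 ≈ 588.21

≈ 588 inhabitants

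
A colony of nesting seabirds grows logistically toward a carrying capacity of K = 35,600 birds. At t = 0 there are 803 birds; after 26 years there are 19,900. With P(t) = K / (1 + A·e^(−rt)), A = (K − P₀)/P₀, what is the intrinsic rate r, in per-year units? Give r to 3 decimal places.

A = (35600 − 803)/803 = 43.33375
19900 = 35600/(1 + 43.33375·e^(−r·26)) → e^(−26r) = (1.78894 − 1)/43.33375 = 0.018206
r = −ln(0.018206)/26 = 4.00599/26

r ≈ 0.154 per year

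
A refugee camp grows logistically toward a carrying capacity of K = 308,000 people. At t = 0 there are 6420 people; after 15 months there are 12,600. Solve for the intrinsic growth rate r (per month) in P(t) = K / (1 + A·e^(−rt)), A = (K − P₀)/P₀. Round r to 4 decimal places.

r ≈ 0.0463 per month

A = (308000 − 6420)/6420 = 46.97508
12600 = 308000/(1 + 46.97508·e^(−r·15)) → e^(−15r) = (24.44444 − 1)/46.97508 = 0.499083
r = −ln(0.499083)/15 = 0.69498/15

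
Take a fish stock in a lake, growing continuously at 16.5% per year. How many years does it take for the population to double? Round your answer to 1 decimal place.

doubling time ≈ 4.2 years

doubling time = ln(2) / |r| = 0.69315 / 0.165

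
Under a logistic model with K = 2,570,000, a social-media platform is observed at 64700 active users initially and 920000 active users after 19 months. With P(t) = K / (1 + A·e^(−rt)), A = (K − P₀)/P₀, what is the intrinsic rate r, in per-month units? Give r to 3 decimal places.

r ≈ 0.162 per month

A = (2570000 − 64700)/64700 = 38.72179
920000 = 2570000/(1 + 38.72179·e^(−r·19)) → e^(−19r) = (2.79348 − 1)/38.72179 = 0.046317
r = −ln(0.046317)/19 = 3.07225/19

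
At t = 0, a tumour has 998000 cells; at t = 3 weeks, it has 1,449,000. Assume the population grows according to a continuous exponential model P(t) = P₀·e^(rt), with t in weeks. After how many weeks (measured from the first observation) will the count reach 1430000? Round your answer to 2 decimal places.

r = ln(1449000/998000) / 3 ≈ 0.124292 per week
t = ln(1430000/998000) / r = 0.35968 / 0.124292 ≈ 2.894

t ≈ 2.89 weeks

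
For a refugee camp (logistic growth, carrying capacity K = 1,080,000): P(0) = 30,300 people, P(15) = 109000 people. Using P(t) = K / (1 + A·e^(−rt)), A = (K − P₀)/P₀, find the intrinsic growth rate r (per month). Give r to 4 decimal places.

r ≈ 0.0905 per month

A = (1080000 − 30300)/30300 = 34.64356
109000 = 1080000/(1 + 34.64356·e^(−r·15)) → e^(−15r) = (9.90826 − 1)/34.64356 = 0.25714
r = −ln(0.25714)/15 = 1.35813/15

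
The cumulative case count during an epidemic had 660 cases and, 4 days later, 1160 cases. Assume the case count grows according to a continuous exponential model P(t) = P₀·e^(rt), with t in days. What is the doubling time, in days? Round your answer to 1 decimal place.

r = ln(1160/660) / 4 = ln(1.75758) / 4 ≈ 0.140984 per day
doubling time = ln 2 / |r| = 0.69315 / 0.140984

doubling time ≈ 4.9 days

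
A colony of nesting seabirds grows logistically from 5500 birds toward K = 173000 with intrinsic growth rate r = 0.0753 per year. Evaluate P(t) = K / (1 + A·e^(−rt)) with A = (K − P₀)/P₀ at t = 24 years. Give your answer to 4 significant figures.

A = (173000 − 5500)/5500 = 30.45455
P(24) = 173000 / (1 + 30.45455·e^(−0.0753·24)) = 173000 / (1 + 30.45455·0.164113)
= 173000 / 5.99799 ≈ 28843.01

≈ 28,840 birds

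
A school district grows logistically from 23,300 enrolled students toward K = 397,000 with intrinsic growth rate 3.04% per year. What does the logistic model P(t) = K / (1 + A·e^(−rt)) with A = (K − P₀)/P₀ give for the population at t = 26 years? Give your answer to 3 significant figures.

≈ 48,000 enrolled students

A = (397000 − 23300)/23300 = 16.03863
P(26) = 397000 / (1 + 16.03863·e^(−0.0304·26)) = 397000 / (1 + 16.03863·0.453663)
= 397000 / 8.27614 ≈ 47969.24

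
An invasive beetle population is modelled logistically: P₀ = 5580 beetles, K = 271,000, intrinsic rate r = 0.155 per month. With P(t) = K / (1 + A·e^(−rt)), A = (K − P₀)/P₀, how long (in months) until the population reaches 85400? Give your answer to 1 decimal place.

A = (271000 − 5580)/5580 = 47.56631
85400 = 271000/(1 + 47.56631·e^(−0.155t)) → 1 + 47.56631·e^(−0.155t) = 3.1733
e^(−0.155t) = 0.04569 → t = ln(21.88665)/0.155 = 3.08588/0.155

t ≈ 19.9 months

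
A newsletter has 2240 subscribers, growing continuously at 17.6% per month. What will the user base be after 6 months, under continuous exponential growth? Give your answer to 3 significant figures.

P(6) = 2240 · e^(0.176·6) = 2240 · e^(1.056)
= 2240 · 2.87485 ≈ 6439.66

≈ 6,440 subscribers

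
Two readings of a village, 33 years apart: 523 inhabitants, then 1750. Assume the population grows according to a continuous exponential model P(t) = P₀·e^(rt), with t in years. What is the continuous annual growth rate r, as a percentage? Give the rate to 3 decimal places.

1750 = 523 · e^(r·33)
e^(33r) = 1750/523 = 3.34608
r = ln(3.34608) / 33 = 1.20779 / 33

r ≈ 3.660% per year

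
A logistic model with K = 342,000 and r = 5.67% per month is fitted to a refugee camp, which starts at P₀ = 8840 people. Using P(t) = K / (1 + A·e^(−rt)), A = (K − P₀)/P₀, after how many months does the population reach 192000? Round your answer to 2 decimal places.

A = (342000 − 8840)/8840 = 37.68778
192000 = 342000/(1 + 37.68778·e^(−0.0567t)) → 1 + 37.68778·e^(−0.0567t) = 1.78125
e^(−0.0567t) = 0.02073 → t = ln(48.24036)/0.0567 = 3.8762/0.0567

t ≈ 68.36 months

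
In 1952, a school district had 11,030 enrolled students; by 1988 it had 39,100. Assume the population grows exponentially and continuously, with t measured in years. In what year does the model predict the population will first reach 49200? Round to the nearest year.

year 1995

r = ln(39100/11030) / 36 = 1.2655/36 ≈ 0.035153 per year
t = ln(49200/11030) / r = 1.49527/0.035153 ≈ 42.54 years after 1952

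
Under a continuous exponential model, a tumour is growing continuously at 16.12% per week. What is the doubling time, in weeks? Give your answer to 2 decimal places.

doubling time ≈ 4.30 weeks

doubling time = ln(2) / |r| = 0.69315 / 0.1612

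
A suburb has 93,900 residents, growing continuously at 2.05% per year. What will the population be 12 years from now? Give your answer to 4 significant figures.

P(12) = 93900 · e^(0.0205·12) = 93900 · e^(0.246)
= 93900 · 1.2789 ≈ 120088.67

≈ 120,100 residents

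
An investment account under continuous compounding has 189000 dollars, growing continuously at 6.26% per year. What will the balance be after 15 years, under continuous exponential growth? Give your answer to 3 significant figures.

P(15) = 189000 · e^(0.0626·15) = 189000 · e^(0.939)
= 189000 · 2.55742 ≈ 483352.89

≈ 483,000 dollars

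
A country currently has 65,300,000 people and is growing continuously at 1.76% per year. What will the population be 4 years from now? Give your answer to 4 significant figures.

≈ 70,060,000 people

P(4) = 65300000 · e^(0.0176·4) = 65300000 · e^(0.0704)
= 65300000 · 1.07294 ≈ 70062803.75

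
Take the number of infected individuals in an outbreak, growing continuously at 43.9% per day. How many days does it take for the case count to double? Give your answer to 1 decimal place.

doubling time ≈ 1.6 days

doubling time = ln(2) / |r| = 0.69315 / 0.439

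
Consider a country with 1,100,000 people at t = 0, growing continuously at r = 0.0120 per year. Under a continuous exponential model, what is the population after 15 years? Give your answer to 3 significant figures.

≈ 1,320,000 people

P(15) = 1100000 · e^(0.012·15) = 1100000 · e^(0.18)
= 1100000 · 1.19722 ≈ 1316939.1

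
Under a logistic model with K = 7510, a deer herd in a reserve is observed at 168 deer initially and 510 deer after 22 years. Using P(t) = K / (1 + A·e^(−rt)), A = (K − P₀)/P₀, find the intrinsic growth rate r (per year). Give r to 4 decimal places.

A = (7510 − 168)/168 = 43.70238
510 = 7510/(1 + 43.70238·e^(−r·22)) → e^(−22r) = (14.72549 − 1)/43.70238 = 0.314067
r = −ln(0.314067)/22 = 1.15815/22

r ≈ 0.0526 per year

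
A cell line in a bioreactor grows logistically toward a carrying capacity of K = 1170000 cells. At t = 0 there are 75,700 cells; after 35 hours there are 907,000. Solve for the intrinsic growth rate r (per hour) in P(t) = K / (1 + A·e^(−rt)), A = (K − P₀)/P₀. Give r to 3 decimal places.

A = (1170000 − 75700)/75700 = 14.45575
907000 = 1170000/(1 + 14.45575·e^(−r·35)) → e^(−35r) = (1.28997 − 1)/14.45575 = 0.020059
r = −ln(0.020059)/35 = 3.90908/35

r ≈ 0.112 per hour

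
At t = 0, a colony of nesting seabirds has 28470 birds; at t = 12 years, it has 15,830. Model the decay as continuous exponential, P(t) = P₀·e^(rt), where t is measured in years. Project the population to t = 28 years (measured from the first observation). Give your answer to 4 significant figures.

r = ln(15830/28470) / 12 ≈ -0.048912 per year
P(28) = 28470 · e^(-0.048912·28) = 28470 · 0.25422 ≈ 7237.78

≈ 7,238 birds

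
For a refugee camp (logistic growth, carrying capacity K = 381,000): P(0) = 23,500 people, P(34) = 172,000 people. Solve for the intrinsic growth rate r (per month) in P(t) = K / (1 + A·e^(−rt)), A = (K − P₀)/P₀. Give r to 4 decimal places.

A = (381000 − 23500)/23500 = 15.21277
172000 = 381000/(1 + 15.21277·e^(−r·34)) → e^(−34r) = (2.21512 − 1)/15.21277 = 0.079875
r = −ln(0.079875)/34 = 2.5273/34

r ≈ 0.0743 per month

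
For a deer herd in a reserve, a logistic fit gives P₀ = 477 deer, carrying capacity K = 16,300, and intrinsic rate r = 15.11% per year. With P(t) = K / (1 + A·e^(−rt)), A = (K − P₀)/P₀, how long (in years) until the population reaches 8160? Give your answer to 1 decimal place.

A = (16300 − 477)/477 = 33.17191
8160 = 16300/(1 + 33.17191·e^(−0.1511t)) → 1 + 33.17191·e^(−0.1511t) = 1.99755
e^(−0.1511t) = 0.030072 → t = ln(33.25341)/0.1511 = 3.50416/0.1511

t ≈ 23.2 years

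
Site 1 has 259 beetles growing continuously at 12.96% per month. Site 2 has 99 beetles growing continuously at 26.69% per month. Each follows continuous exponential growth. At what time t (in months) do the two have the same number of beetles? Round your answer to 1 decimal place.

t ≈ 7.0 months

259·e^(0.1296t) = 99·e^(0.2669t)
259/99 = e^((0.2669 − 0.1296)t) → ln(2.61616) = 0.1373·t
t = 0.96171 / 0.1373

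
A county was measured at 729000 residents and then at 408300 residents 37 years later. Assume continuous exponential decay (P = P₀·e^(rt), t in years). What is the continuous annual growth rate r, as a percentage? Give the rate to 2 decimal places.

408300 = 729000 · e^(r·37)
e^(37r) = 408300/729000 = 0.56008
r = ln(0.56008) / 37 = -0.57967 / 37

r ≈ -1.57% per year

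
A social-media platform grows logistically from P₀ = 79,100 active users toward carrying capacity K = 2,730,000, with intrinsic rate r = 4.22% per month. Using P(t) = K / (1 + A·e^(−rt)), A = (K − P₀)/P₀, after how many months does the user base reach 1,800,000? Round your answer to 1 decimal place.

A = (2730000 − 79100)/79100 = 33.51327
1800000 = 2730000/(1 + 33.51327·e^(−0.0422t)) → 1 + 33.51327·e^(−0.0422t) = 1.51667
e^(−0.0422t) = 0.015417 → t = ln(64.8644)/0.0422 = 4.1723/0.0422

t ≈ 98.9 months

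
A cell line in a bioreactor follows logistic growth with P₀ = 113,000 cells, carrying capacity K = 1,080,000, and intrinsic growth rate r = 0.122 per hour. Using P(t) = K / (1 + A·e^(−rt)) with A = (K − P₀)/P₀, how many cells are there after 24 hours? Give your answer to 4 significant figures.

A = (1080000 − 113000)/113000 = 8.55752
P(24) = 1080000 / (1 + 8.55752·e^(−0.122·24)) = 1080000 / (1 + 8.55752·0.053504)
= 1080000 / 1.45786 ≈ 740811.29

≈ 740,800 cells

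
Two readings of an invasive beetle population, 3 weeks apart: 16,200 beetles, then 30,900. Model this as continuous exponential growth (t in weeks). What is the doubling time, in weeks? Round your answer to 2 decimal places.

doubling time ≈ 3.22 weeks

r = ln(30900/16200) / 3 = ln(1.90741) / 3 ≈ 0.215248 per week
doubling time = ln 2 / |r| = 0.69315 / 0.215248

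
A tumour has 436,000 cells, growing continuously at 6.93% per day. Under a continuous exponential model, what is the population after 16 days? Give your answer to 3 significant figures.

≈ 1,320,000 cells

P(16) = 436000 · e^(0.0693·16) = 436000 · e^(1.1088)
= 436000 · 3.03072 ≈ 1321393.64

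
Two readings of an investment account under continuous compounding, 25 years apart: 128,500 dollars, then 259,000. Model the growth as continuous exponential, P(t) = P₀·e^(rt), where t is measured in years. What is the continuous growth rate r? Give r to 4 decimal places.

r ≈ 0.0280 per year

259000 = 128500 · e^(r·25)
e^(25r) = 259000/128500 = 2.01556
r = ln(2.01556) / 25 = 0.7009 / 25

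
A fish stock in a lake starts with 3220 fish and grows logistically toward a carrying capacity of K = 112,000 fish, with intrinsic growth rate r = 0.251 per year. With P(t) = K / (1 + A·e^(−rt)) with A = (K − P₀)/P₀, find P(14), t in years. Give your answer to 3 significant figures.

≈ 55,800 fish

A = (112000 − 3220)/3220 = 33.78261
P(14) = 112000 / (1 + 33.78261·e^(−0.251·14)) = 112000 / (1 + 33.78261·0.029778)
= 112000 / 2.00596 ≈ 55833.51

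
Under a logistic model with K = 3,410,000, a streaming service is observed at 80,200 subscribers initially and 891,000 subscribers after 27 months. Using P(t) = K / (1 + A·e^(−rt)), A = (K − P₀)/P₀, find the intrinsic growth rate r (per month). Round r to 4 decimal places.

A = (3410000 − 80200)/80200 = 41.5187
891000 = 3410000/(1 + 41.5187·e^(−r·27)) → e^(−27r) = (3.82716 − 1)/41.5187 = 0.068094
r = −ln(0.068094)/27 = 2.68687/27

r ≈ 0.0995 per month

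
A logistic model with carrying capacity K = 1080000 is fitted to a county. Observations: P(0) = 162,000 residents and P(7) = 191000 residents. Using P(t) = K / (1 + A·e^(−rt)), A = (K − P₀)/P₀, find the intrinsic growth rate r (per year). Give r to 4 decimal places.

r ≈ 0.0281 per year

A = (1080000 − 162000)/162000 = 5.66667
191000 = 1080000/(1 + 5.66667·e^(−r·7)) → e^(−7r) = (5.65445 − 1)/5.66667 = 0.821374
r = −ln(0.821374)/7 = 0.19678/7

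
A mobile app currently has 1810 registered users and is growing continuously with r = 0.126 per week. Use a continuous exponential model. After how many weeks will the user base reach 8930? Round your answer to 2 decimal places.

t ≈ 12.67 weeks

8930 = 1810 · e^(0.126·t)
t = ln(8930/1810) / 0.126 = ln(4.9337) / 0.126 = 1.59609 / 0.126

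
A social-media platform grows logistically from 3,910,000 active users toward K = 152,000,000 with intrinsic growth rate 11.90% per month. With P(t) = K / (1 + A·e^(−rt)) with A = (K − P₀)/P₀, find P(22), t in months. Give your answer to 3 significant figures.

≈ 40,400,000 active users

A = (152000000 − 3910000)/3910000 = 37.87468
P(22) = 152000000 / (1 + 37.87468·e^(−0.119·22)) = 152000000 / (1 + 37.87468·0.072949)
= 152000000 / 3.76291 ≈ 40394318.24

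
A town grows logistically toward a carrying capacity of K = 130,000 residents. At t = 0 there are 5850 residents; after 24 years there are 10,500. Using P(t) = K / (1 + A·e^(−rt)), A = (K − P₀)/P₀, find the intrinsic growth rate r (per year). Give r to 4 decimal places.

r ≈ 0.0260 per year

A = (130000 − 5850)/5850 = 21.22222
10500 = 130000/(1 + 21.22222·e^(−r·24)) → e^(−24r) = (12.38095 − 1)/21.22222 = 0.536275
r = −ln(0.536275)/24 = 0.62311/24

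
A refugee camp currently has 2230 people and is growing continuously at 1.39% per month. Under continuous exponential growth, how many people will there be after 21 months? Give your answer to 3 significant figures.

≈ 2,990 people

P(21) = 2230 · e^(0.0139·21) = 2230 · e^(0.2919)
= 2230 · 1.33897 ≈ 2985.9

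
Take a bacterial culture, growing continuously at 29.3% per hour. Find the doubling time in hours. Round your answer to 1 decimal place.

doubling time = ln(2) / |r| = 0.69315 / 0.293

doubling time ≈ 2.4 hours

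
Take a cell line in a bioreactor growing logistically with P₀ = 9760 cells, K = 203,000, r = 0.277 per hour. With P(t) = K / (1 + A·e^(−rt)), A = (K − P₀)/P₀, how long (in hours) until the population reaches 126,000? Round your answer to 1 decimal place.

A = (203000 − 9760)/9760 = 19.79918
126000 = 203000/(1 + 19.79918·e^(−0.277t)) → 1 + 19.79918·e^(−0.277t) = 1.61111
e^(−0.277t) = 0.030865 → t = ln(32.39866)/0.277 = 3.47812/0.277

t ≈ 12.6 hours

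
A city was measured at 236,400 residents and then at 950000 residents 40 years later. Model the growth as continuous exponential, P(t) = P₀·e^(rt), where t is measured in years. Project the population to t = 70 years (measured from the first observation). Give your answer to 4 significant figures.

≈ 2,696,000 residents

r = ln(950000/236400) / 40 ≈ 0.034773 per year
P(70) = 236400 · e^(0.034773·70) = 236400 · 11.406 ≈ 2696377.57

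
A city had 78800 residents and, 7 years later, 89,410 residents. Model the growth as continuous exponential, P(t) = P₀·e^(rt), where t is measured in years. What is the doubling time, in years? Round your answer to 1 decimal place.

r = ln(89410/78800) / 7 = ln(1.13464) / 7 ≈ 0.018046 per year
doubling time = ln 2 / |r| = 0.69315 / 0.018046

doubling time ≈ 38.4 years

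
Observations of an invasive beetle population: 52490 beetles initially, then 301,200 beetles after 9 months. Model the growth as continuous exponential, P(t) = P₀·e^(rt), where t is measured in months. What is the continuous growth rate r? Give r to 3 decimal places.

r ≈ 0.194 per month

301200 = 52490 · e^(r·9)
e^(9r) = 301200/52490 = 5.73824
r = ln(5.73824) / 9 = 1.74715 / 9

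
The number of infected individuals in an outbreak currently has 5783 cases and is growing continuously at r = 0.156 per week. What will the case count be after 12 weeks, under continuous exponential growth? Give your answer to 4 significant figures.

≈ 37,600 cases

P(12) = 5783 · e^(0.156·12) = 5783 · e^(1.872)
= 5783 · 6.50129 ≈ 37596.94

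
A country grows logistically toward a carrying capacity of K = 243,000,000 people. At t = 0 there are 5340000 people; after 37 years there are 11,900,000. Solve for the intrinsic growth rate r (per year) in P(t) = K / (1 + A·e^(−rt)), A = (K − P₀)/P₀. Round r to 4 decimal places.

r ≈ 0.0224 per year

A = (243000000 − 5340000)/5340000 = 44.50562
11900000 = 243000000/(1 + 44.50562·e^(−r·37)) → e^(−37r) = (20.42017 − 1)/44.50562 = 0.436353
r = −ln(0.436353)/37 = 0.8293/37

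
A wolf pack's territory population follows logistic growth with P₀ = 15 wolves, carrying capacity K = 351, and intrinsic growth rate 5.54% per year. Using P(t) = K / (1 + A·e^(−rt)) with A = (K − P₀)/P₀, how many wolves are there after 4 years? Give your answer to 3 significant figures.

≈ 18.5 wolves

A = (351 − 15)/15 = 22.4
P(4) = 351 / (1 + 22.4·e^(−0.0554·4)) = 351 / (1 + 22.4·0.801236)
= 351 / 18.94768 ≈ 18.52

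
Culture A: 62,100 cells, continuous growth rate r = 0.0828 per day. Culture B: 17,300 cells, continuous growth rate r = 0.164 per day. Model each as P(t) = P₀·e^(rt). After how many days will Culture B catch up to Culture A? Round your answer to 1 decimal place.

62100·e^(0.0828t) = 17300·e^(0.164t)
62100/17300 = e^((0.164 − 0.0828)t) → ln(3.5896) = 0.0812·t
t = 1.27804 / 0.0812

t ≈ 15.7 days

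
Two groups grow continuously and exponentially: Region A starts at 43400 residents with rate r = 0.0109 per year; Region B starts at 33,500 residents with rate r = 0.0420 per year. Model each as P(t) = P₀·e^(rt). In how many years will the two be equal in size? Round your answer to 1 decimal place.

43400·e^(0.0109t) = 33500·e^(0.042t)
43400/33500 = e^((0.042 − 0.0109)t) → ln(1.29552) = 0.0311·t
t = 0.25891 / 0.0311

t ≈ 8.3 years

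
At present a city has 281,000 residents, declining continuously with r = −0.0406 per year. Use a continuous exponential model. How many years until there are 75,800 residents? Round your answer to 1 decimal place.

t ≈ 32.3 years

75800 = 281000 · e^(-0.0406·t)
t = ln(75800/281000) / -0.0406 = ln(0.26975) / -0.0406 = -1.31026 / -0.0406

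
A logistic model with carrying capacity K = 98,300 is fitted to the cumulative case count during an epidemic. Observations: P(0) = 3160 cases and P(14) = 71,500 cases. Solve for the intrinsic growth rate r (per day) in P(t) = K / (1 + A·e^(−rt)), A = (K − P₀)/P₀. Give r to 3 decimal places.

r ≈ 0.313 per day

A = (98300 − 3160)/3160 = 30.10759
71500 = 98300/(1 + 30.10759·e^(−r·14)) → e^(−14r) = (1.37483 − 1)/30.10759 = 0.01245
r = −ln(0.01245)/14 = 4.38607/14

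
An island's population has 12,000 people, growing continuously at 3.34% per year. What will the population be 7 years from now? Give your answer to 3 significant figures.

P(7) = 12000 · e^(0.0334·7) = 12000 · e^(0.2338)
= 12000 · 1.26339 ≈ 15160.7

≈ 15,200 people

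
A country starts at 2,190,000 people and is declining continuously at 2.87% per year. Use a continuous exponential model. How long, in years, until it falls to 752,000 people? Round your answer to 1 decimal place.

752000 = 2190000 · e^(-0.0287·t)
t = ln(752000/2190000) / -0.0287 = ln(0.34338) / -0.0287 = -1.06892 / -0.0287

t ≈ 37.2 years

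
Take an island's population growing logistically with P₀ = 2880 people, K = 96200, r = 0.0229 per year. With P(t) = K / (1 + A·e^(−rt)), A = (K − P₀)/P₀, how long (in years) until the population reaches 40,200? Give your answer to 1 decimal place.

A = (96200 − 2880)/2880 = 32.40278
40200 = 96200/(1 + 32.40278·e^(−0.0229t)) → 1 + 32.40278·e^(−0.0229t) = 2.39303
e^(−0.0229t) = 0.042991 → t = ln(23.26057)/0.0229 = 3.14676/0.0229

t ≈ 137.4 years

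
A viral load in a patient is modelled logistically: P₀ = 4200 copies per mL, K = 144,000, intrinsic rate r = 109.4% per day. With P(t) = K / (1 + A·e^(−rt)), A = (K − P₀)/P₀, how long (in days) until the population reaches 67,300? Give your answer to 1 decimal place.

t ≈ 3.1 days

A = (144000 − 4200)/4200 = 33.28571
67300 = 144000/(1 + 33.28571·e^(−1.094t)) → 1 + 33.28571·e^(−1.094t) = 2.13967
e^(−1.094t) = 0.034239 → t = ln(29.20637)/1.094 = 3.37439/1.094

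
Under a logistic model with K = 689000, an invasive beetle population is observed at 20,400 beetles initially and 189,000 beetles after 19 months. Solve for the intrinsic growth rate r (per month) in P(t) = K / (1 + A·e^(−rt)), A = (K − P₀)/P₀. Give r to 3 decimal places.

r ≈ 0.132 per month

A = (689000 − 20400)/20400 = 32.77451
189000 = 689000/(1 + 32.77451·e^(−r·19)) → e^(−19r) = (3.6455 − 1)/32.77451 = 0.080718
r = −ln(0.080718)/19 = 2.51679/19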